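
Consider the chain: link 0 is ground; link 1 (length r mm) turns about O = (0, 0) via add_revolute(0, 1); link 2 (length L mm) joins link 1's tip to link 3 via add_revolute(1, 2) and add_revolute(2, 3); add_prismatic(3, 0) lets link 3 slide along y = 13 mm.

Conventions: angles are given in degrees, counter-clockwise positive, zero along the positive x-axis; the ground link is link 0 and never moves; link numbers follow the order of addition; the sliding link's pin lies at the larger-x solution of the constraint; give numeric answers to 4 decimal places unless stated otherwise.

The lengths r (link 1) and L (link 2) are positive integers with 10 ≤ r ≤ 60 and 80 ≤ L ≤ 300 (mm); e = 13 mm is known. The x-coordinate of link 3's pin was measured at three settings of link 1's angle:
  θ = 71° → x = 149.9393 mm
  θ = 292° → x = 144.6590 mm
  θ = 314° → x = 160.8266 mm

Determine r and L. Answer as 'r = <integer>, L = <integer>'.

constraint per measurement: (x − r cos θ)² + (r sin θ − e)² = L²
subtracting the θ₁ and θ₂ equations cancels the r² and L² terms:
r = (x₁² − x₂²) / (2[(x₁cos θ₁ + e sin θ₁) − (x₂cos θ₂ + e sin θ₂)]) = 40.9999 → r = 41
L² = (x₁ − r cos θ₁)² + (r sin θ₁ − e)² = 19321.0031 → L = 139.0000 → L = 139
check at θ₃=314°: x = 160.8266 (printed 160.8266) ✓

r = 41, L = 139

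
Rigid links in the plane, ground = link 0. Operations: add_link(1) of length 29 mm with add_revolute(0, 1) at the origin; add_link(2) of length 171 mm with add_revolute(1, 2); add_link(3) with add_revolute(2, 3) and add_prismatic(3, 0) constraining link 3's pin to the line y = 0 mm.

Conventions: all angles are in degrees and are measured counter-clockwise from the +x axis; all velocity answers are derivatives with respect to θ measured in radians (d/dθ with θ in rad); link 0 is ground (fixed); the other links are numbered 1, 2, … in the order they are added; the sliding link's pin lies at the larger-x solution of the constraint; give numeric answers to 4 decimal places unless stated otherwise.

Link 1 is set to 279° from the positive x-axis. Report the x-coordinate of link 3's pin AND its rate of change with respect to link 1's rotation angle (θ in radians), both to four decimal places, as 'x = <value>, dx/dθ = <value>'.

geometry: r = 29 mm, L = 171 mm, e = 0 mm
crank pin P = (r cos θ, r sin θ) = (4.536599, -28.642962)
h = r sin θ − e = -28.642962 − 0 = -28.642962
x = r cos θ + √(L² − h²) = 4.536599 + 168.584047 = 173.120646
dx/dθ = −r sin θ − h·r cos θ/√(L² − h²) (θ in radians; h = -28.642962) = 29.413744

x = 173.1206, dx/dθ = 29.4137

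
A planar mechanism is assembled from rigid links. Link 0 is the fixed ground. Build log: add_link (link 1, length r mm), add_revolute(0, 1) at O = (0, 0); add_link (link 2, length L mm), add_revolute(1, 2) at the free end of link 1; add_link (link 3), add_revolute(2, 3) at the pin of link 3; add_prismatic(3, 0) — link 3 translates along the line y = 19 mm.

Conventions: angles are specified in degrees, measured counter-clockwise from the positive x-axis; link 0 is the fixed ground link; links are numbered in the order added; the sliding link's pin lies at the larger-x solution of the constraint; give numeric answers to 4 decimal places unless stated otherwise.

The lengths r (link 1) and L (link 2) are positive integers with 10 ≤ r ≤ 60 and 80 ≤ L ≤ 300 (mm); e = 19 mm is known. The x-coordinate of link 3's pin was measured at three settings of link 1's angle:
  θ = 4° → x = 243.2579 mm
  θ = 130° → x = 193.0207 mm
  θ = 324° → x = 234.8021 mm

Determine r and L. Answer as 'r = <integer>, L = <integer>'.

constraint per measurement: (x − r cos θ)² + (r sin θ − e)² = L²
subtracting the θ₁ and θ₂ equations cancels the r² and L² terms:
r = (x₁² − x₂²) / (2[(x₁cos θ₁ + e sin θ₁) − (x₂cos θ₂ + e sin θ₂)]) = 31.0000 → r = 31
L² = (x₁ − r cos θ₁)² + (r sin θ₁ − e)² = 45368.9820 → L = 213.0000 → L = 213
check at θ₃=324°: x = 234.8021 (printed 234.8021) ✓

r = 31, L = 213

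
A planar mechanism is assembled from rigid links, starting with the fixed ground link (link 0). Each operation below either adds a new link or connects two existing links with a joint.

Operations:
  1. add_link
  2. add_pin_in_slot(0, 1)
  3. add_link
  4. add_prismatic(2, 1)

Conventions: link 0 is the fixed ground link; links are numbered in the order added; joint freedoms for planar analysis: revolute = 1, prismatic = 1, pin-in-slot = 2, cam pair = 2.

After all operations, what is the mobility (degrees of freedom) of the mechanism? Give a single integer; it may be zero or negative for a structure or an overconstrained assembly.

L=1 J1=0 J2=0
add link → L=2 J1=0 J2=0
PS@0,1 dof=2 J2 → L=2 J1=0 J2=1
add link → L=3 J1=0 J2=1
P@2,1 dof=1 J1 → L=3 J1=1 J2=1
M=3(L−1)−2J1−J2=3·2−2·1−1=3

M = 3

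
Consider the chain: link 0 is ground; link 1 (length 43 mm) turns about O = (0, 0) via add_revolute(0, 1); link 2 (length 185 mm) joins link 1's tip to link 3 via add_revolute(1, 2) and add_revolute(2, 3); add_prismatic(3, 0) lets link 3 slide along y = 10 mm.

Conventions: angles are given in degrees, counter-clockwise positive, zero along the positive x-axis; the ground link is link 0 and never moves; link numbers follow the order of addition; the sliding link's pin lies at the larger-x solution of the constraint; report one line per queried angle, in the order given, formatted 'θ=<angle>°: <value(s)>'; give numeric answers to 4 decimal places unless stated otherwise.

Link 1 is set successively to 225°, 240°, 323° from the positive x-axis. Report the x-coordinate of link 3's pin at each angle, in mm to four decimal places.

geometry: r = 43 mm, L = 185 mm, e = 10 mm
θ=225°: crank pin P = (r cos θ, r sin θ) = (-30.405592, -30.405592)
θ=225°: h = r sin θ − e = -30.405592 − 10 = -40.405592
θ=225°: x = r cos θ + √(L² − h²) = -30.405592 + 180.533621 = 150.128029
θ=240°: crank pin P = (r cos θ, r sin θ) = (-21.500000, -37.239092)
θ=240°: h = r sin θ − e = -37.239092 − 10 = -47.239092
θ=240°: x = r cos θ + √(L² − h²) = -21.500000 + 178.867180 = 157.367180
θ=323°: crank pin P = (r cos θ, r sin θ) = (34.341327, -25.878046)
θ=323°: h = r sin θ − e = -25.878046 − 10 = -35.878046
θ=323°: x = r cos θ + √(L² − h²) = 34.341327 + 181.487646 = 215.828973

θ=225°: 150.1280
θ=240°: 157.3672
θ=323°: 215.8290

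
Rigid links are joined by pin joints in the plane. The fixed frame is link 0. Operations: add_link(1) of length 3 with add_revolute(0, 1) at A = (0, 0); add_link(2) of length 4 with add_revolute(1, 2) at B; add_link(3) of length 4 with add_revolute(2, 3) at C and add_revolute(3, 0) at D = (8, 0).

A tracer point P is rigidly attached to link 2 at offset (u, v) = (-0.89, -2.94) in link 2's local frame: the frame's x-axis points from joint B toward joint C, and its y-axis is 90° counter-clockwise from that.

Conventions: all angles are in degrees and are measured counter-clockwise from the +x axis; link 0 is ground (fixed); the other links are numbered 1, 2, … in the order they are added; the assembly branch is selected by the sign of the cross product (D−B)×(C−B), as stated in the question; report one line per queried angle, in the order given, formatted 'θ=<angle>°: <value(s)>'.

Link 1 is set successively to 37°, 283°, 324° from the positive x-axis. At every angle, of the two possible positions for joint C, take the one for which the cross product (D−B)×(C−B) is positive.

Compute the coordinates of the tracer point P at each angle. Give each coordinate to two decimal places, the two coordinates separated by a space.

A=(0,0), D=(8.00,0)
θ=37°: B = A + 3.00·(cos37°, sin37°) = (2.3959, 1.8054)
θ=37°: |BD| = 5.8877
θ=37°: circle(B,4.00) ∩ circle(D,4.00): a=2.9439, h=2.7081
θ=37°:   candidates: C₊=(6.0284,3.4803) cross=15.944; C₋=(4.3675,-1.6749) cross=-15.944
θ=37°:   branch + wants cross > 0 → take C=(6.0284,3.4803) (cross=15.944)
θ=37°: ex = (C−B)/|BC| = (0.9081,0.4187); ey = (-0.4187,0.9081)
θ=37°: P = B + -0.89·ex + -2.94·ey = (2.8187,-1.2371)
θ=283°: B = A + 3.00·(cos283°, sin283°) = (0.6749, -2.9231)
θ=283°: |BD| = 7.8868
θ=283°: circle(B,4.00) ∩ circle(D,4.00): a=3.9434, h=0.6704
θ=283°:   candidates: C₊=(4.0890,-0.8389) cross=5.287; C₋=(4.5859,-2.0842) cross=-5.287
θ=283°:   branch + wants cross > 0 → take C=(4.0890,-0.8389) (cross=5.287)
θ=283°: ex = (C−B)/|BC| = (0.8535,0.5210); ey = (-0.5210,0.8535)
θ=283°: P = B + -0.89·ex + -2.94·ey = (1.4471,-5.8962)
θ=324°: B = A + 3.00·(cos324°, sin324°) = (2.4271, -1.7634)
θ=324°: |BD| = 5.8453
θ=324°: circle(B,4.00) ∩ circle(D,4.00): a=2.9226, h=2.7310
θ=324°:   candidates: C₊=(4.3897,1.7221) cross=15.963; C₋=(6.0374,-3.4854) cross=-15.963
θ=324°:   branch + wants cross > 0 → take C=(4.3897,1.7221) (cross=15.963)
θ=324°: ex = (C−B)/|BC| = (0.4907,0.8714); ey = (-0.8714,0.4907)
θ=324°: P = B + -0.89·ex + -2.94·ey = (4.5522,-3.9814)

θ=37°: 2.82 -1.24
θ=283°: 1.45 -5.90
θ=324°: 4.55 -3.98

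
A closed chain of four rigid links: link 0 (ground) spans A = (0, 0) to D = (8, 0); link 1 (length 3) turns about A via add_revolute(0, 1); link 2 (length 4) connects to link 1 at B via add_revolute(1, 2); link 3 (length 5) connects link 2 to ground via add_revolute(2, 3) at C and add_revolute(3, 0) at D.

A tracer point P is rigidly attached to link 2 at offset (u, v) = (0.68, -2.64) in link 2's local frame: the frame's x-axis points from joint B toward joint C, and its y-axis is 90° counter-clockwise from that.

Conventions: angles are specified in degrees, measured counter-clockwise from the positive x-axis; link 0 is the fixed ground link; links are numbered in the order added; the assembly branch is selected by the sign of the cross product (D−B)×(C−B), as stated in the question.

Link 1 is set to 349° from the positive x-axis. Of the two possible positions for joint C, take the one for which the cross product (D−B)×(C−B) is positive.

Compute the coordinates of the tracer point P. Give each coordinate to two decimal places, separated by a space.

A=(0,0), D=(8.00,0)
B = A + 3.00·(cos349°, sin349°) = (2.9449, -0.5724)
|BD| = 5.0874
circle(B,4.00) ∩ circle(D,5.00): a=1.6592, h=3.6397
  candidates: C₊=(4.1840,3.2308) cross=18.516; C₋=(5.0031,-4.0023) cross=-18.516
  branch + wants cross > 0 → take C=(4.1840,3.2308) (cross=18.516)
ex = (C−B)/|BC| = (0.3098,0.9508); ey = (-0.9508,0.3098)
P = B + 0.68·ex + -2.64·ey = (5.6657,-0.7437)

5.67 -0.74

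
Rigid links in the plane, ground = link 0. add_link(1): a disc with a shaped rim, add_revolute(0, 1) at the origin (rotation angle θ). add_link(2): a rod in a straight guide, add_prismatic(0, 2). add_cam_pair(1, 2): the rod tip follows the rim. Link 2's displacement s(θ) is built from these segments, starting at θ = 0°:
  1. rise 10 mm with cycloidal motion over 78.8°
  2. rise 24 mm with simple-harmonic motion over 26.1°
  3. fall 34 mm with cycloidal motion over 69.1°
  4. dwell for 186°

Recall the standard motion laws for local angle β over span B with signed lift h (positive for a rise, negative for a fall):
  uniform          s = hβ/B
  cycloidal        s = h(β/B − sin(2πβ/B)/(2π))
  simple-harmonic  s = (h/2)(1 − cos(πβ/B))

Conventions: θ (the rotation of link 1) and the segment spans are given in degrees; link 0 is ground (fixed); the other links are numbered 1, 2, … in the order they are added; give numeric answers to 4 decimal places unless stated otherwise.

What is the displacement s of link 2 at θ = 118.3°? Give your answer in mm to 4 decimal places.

segment 1 (0° to 78.8°, cycloidal, h = 10) is passed completely: s = 0.0000 + (10) = 10.0000
segment 2 (78.8° to 104.9°, simple-harmonic, h = 24) is passed completely: s = 10.0000 + (24) = 34.0000
θ = 118.3° falls in segment 3 (104.9° to 174°, cycloidal, h = -34): β = 118.3 − 104.9 = 13.4°, B = 69.1°; Δs = -34·(0.1939 − sin(2π·0.1939)/(2π)) = -1.5145; s = 34.0000 − 1.5145 = 32.4855

32.4855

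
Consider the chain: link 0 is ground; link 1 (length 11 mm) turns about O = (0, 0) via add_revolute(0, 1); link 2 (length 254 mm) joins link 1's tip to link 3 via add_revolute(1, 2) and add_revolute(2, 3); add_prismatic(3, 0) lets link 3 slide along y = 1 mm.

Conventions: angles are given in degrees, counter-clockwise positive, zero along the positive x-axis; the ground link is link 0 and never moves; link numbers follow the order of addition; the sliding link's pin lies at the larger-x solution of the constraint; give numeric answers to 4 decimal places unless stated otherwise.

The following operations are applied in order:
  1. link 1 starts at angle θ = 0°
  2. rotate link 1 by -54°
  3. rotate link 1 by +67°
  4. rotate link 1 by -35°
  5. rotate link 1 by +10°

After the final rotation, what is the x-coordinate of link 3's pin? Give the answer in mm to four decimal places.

geometry: r = 11 mm, L = 254 mm, e = 1 mm; θ starts at 0°
rotate link 1 by -54°: θ ← 0° -54° = -54°
rotate link 1 by +67°: θ ← -54° +67° = 13°
rotate link 1 by -35°: θ ← 13° -35° = -22°
rotate link 1 by +10°: θ ← -22° +10° = -12°
crank pin P = (r cos θ, r sin θ) = (10.759624, -2.287029)
h = r sin θ − e = -2.287029 − 1 = -3.287029
x = r cos θ + √(L² − h²) = 10.759624 + 253.978730 = 264.738354

264.7384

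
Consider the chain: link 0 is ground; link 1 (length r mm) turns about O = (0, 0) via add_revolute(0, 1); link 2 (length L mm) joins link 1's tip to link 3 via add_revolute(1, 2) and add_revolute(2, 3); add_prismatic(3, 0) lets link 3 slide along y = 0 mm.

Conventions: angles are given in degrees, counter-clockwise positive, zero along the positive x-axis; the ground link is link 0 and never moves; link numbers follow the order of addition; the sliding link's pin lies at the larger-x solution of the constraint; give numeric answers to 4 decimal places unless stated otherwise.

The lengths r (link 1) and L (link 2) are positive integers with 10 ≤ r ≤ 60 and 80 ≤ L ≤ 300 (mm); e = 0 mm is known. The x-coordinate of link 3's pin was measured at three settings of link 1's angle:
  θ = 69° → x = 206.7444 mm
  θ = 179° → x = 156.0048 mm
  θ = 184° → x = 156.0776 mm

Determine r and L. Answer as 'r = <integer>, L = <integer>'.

constraint per measurement: (x − r cos θ)² + (r sin θ − e)² = L²
subtracting the θ₁ and θ₂ equations cancels the r² and L² terms:
r = (x₁² − x₂²) / (2[(x₁cos θ₁ + e sin θ₁) − (x₂cos θ₂ + e sin θ₂)]) = 40.0000 → r = 40
L² = (x₁ − r cos θ₁)² + (r sin θ₁ − e)² = 38416.0016 → L = 196.0000 → L = 196
check at θ₃=184°: x = 156.0776 (printed 156.0776) ✓

r = 40, L = 196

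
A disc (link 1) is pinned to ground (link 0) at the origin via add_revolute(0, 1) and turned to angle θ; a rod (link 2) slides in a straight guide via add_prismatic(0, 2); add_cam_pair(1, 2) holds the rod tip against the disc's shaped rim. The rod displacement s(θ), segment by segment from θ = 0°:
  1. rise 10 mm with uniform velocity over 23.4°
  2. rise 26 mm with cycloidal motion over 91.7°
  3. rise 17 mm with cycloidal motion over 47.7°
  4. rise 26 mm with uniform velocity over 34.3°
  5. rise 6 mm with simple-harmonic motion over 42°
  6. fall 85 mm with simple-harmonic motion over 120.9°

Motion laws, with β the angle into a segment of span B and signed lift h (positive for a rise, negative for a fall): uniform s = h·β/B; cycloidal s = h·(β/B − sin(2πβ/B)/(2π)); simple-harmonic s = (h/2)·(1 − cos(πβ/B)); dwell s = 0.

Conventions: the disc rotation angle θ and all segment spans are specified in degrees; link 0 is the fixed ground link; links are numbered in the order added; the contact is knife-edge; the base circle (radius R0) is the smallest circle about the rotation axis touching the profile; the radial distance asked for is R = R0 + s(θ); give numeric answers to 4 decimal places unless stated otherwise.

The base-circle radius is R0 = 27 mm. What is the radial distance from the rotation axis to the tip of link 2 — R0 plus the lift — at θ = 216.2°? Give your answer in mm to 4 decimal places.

segment 1 (0° to 23.4°, uniform, h = 10) is passed completely: s = 0.0000 + (10) = 10.0000
segment 2 (23.4° to 115.1°, cycloidal, h = 26) is passed completely: s = 10.0000 + (26) = 36.0000
segment 3 (115.1° to 162.8°, cycloidal, h = 17) is passed completely: s = 36.0000 + (17) = 53.0000
segment 4 (162.8° to 197.1°, uniform, h = 26) is passed completely: s = 53.0000 + (26) = 79.0000
θ = 216.2° falls in segment 5 (197.1° to 239.1°, simple-harmonic, h = 6): β = 216.2 − 197.1 = 19.1°, B = 42°; Δs = 6/2·(1 − cos(π·0.4548)) = 2.5751; s = 79.0000 + 2.5751 = 81.5751
R = R0 + s = 27 + 81.5751 = 108.5751

108.5751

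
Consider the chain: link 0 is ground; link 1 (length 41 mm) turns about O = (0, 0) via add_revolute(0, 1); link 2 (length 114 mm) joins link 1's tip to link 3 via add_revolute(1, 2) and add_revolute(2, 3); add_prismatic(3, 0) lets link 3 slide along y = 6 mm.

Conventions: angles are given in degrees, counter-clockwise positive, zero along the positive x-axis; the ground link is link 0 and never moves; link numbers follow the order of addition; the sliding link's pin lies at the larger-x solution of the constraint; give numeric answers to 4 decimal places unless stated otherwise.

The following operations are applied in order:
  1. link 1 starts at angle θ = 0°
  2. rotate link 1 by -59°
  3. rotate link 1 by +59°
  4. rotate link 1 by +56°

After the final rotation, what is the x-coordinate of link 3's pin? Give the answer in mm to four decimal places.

geometry: r = 41 mm, L = 114 mm, e = 6 mm; θ starts at 0°
rotate link 1 by -59°: θ ← 0° -59° = -59°
rotate link 1 by +59°: θ ← -59° +59° = 0°
rotate link 1 by +56°: θ ← 0° +56° = 56°
crank pin P = (r cos θ, r sin θ) = (22.926909, 33.990540)
h = r sin θ − e = 33.990540 − 6 = 27.990540
x = r cos θ + √(L² − h²) = 22.926909 + 110.510315 = 133.437224

133.4372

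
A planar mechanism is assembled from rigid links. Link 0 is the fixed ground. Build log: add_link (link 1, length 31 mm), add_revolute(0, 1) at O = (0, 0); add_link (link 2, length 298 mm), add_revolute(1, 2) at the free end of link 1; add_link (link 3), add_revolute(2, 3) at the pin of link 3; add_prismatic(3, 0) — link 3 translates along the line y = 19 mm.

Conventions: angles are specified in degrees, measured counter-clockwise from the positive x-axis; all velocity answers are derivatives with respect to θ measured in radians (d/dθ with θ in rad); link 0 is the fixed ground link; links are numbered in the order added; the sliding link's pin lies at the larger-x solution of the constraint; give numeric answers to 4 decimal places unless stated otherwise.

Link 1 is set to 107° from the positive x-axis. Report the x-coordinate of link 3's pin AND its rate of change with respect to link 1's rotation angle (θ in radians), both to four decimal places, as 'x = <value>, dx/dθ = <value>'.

geometry: r = 31 mm, L = 298 mm, e = 19 mm
crank pin P = (r cos θ, r sin θ) = (-9.063523, 29.645447)
h = r sin θ − e = 29.645447 − 19 = 10.645447
x = r cos θ + √(L² − h²) = -9.063523 + 297.809796 = 288.746273
dx/dθ = −r sin θ − h·r cos θ/√(L² − h²) (θ in radians; h = 10.645447) = -29.321465

x = 288.7463, dx/dθ = -29.3215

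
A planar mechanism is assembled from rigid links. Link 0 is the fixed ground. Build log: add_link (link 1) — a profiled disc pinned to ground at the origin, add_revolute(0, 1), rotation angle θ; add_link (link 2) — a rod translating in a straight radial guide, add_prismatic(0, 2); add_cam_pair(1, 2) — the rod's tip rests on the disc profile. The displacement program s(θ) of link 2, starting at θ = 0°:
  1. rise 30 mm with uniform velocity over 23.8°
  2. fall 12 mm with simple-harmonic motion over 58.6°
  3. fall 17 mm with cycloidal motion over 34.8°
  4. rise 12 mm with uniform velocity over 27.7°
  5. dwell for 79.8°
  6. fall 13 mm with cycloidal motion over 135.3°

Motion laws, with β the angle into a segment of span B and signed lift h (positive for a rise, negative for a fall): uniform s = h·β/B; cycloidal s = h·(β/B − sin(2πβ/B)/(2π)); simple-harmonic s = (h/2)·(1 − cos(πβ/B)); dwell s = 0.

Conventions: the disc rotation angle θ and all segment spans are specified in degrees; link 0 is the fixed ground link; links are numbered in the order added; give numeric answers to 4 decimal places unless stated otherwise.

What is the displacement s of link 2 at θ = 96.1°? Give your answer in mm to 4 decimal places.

seg 1 [0°–23.8°] uniform, h=30: full span → s += 30 → s = 30.0000
seg 2 [23.8°–82.4°] simple-harmonic, h=-12: full span → s += -12 → s = 18.0000
seg 3 [82.4°–117.2°] cycloidal, h=-17: θ=96.1° here. β=13.7, B=34.8. -17·(0.3937 − sin(2π·0.3937)/(2π)) = -5.0165 → s = 12.9835

12.9835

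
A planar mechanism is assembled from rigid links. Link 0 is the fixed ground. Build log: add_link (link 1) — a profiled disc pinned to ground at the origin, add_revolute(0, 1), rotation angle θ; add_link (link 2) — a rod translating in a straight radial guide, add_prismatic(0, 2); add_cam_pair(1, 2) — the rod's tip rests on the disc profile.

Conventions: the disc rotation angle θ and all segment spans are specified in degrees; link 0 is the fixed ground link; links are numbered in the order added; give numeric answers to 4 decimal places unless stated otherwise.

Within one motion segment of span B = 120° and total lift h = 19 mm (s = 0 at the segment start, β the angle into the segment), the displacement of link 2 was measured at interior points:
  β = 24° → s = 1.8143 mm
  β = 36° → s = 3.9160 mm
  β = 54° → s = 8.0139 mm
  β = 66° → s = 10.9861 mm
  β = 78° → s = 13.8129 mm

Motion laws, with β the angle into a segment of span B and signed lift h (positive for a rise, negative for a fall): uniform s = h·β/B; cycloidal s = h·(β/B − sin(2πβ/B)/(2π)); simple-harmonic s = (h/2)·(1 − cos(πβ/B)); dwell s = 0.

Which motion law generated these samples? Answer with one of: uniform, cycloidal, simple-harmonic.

candidates at β/B = r: uniform s = h·r (linear in β); cycloidal s = h·(r − sin(2πr)/(2π)); simple-harmonic s = (h/2)(1 − cos(πr))
β=24°: printed 1.8143 | uniform 3.8000, cycloidal 0.9241, simple-harmonic 1.8143
β=36°: printed 3.9160 | uniform 5.7000, cycloidal 2.8241, simple-harmonic 3.9160
β=54°: printed 8.0139 | uniform 8.5500, cycloidal 7.6155, simple-harmonic 8.0139
β=66°: printed 10.9861 | uniform 10.4500, cycloidal 11.3845, simple-harmonic 10.9861
β=78°: printed 13.8129 | uniform 12.3500, cycloidal 14.7964, simple-harmonic 13.8129
only one law matches every sample → simple-harmonic

simple-harmonic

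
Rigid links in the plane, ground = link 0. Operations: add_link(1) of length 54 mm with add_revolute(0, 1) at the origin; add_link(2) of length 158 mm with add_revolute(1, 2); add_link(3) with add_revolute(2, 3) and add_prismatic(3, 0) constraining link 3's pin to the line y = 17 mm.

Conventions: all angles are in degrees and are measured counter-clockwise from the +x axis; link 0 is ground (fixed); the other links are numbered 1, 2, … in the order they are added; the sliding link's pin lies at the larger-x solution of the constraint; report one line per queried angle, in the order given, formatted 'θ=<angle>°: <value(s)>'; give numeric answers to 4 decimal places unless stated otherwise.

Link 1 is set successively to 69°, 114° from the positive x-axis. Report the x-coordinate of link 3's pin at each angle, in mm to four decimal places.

geometry: r = 54 mm, L = 158 mm, e = 17 mm
θ=69°: crank pin P = (r cos θ, r sin θ) = (19.351869, 50.413343)
θ=69°: h = r sin θ − e = 50.413343 − 17 = 33.413343
θ=69°: x = r cos θ + √(L² − h²) = 19.351869 + 154.426515 = 173.778384
θ=114°: crank pin P = (r cos θ, r sin θ) = (-21.963779, 49.331455)
θ=114°: h = r sin θ − e = 49.331455 − 17 = 32.331455
θ=114°: x = r cos θ + √(L² − h²) = -21.963779 + 154.656642 = 132.692864

θ=69°: 173.7784
θ=114°: 132.6929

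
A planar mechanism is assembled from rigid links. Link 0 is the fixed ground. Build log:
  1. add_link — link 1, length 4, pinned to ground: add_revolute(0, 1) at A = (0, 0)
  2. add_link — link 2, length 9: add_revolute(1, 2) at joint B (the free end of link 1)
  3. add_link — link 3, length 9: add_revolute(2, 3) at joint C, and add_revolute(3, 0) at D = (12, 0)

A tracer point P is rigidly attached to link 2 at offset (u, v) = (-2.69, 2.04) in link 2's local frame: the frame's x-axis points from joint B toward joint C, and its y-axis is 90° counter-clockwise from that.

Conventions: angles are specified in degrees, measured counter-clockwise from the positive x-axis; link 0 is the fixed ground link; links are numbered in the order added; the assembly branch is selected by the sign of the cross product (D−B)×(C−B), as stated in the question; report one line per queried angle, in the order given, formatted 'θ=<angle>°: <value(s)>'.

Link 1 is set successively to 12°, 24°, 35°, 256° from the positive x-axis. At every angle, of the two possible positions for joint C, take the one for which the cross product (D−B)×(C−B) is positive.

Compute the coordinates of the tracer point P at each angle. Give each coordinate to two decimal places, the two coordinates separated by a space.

A=(0,0), D=(12.00,0)
θ=12°: B = A + 4.00·(cos12°, sin12°) = (3.9126, 0.8316)
θ=12°: |BD| = 8.1301
θ=12°: circle(B,9.00) ∩ circle(D,9.00): a=4.0650, h=8.0297
θ=12°:   candidates: C₊=(8.7777,8.4034) cross=65.282; C₋=(7.1349,-7.5717) cross=-65.282
θ=12°:   branch + wants cross > 0 → take C=(8.7777,8.4034) (cross=65.282)
θ=12°: ex = (C−B)/|BC| = (0.5406,0.8413); ey = (-0.8413,0.5406)
θ=12°: P = B + -2.69·ex + 2.04·ey = (0.7422,-0.3287)
θ=24°: B = A + 4.00·(cos24°, sin24°) = (3.6542, 1.6269)
θ=24°: |BD| = 8.5029
θ=24°: circle(B,9.00) ∩ circle(D,9.00): a=4.2515, h=7.9325
θ=24°:   candidates: C₊=(9.3449,8.5994) cross=67.450; C₋=(6.3093,-6.9725) cross=-67.450
θ=24°:   branch + wants cross > 0 → take C=(9.3449,8.5994) (cross=67.450)
θ=24°: ex = (C−B)/|BC| = (0.6323,0.7747); ey = (-0.7747,0.6323)
θ=24°: P = B + -2.69·ex + 2.04·ey = (0.3729,0.8328)
θ=35°: B = A + 4.00·(cos35°, sin35°) = (3.2766, 2.2943)
θ=35°: |BD| = 9.0201
θ=35°: circle(B,9.00) ∩ circle(D,9.00): a=4.5100, h=7.7884
θ=35°:   candidates: C₊=(9.6193,8.6794) cross=70.252; C₋=(5.6573,-6.3851) cross=-70.252
θ=35°:   branch + wants cross > 0 → take C=(9.6193,8.6794) (cross=70.252)
θ=35°: ex = (C−B)/|BC| = (0.7047,0.7095); ey = (-0.7095,0.7047)
θ=35°: P = B + -2.69·ex + 2.04·ey = (-0.0665,1.8235)
θ=256°: B = A + 4.00·(cos256°, sin256°) = (-0.9677, -3.8812)
θ=256°: |BD| = 13.5360
θ=256°: circle(B,9.00) ∩ circle(D,9.00): a=6.7680, h=5.9324
θ=256°:   candidates: C₊=(3.8152,3.7428) cross=80.302; C₋=(7.2172,-7.6239) cross=-80.302
θ=256°:   branch + wants cross > 0 → take C=(3.8152,3.7428) (cross=80.302)
θ=256°: ex = (C−B)/|BC| = (0.5314,0.8471); ey = (-0.8471,0.5314)
θ=256°: P = B + -2.69·ex + 2.04·ey = (-4.1253,-5.0758)

θ=12°: 0.74 -0.33
θ=24°: 0.37 0.83
θ=35°: -0.07 1.82
θ=256°: -4.13 -5.08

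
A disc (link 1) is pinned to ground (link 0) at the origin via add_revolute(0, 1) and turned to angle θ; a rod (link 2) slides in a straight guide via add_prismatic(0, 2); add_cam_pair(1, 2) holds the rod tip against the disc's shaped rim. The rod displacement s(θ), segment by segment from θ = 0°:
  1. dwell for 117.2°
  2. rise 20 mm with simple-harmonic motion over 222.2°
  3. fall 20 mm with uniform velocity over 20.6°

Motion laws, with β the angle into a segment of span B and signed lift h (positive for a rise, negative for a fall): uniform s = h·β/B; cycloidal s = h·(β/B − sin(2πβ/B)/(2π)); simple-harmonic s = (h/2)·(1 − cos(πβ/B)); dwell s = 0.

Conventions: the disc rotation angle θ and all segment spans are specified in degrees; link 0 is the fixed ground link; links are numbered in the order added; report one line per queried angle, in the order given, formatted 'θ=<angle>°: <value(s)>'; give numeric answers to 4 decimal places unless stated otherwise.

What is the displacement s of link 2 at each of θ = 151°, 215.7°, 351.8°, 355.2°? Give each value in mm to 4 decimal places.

segment 1 (0° to 117.2°, dwell): s unchanged at 0.0000
θ = 151° falls in segment 2 (117.2° to 339.4°, simple-harmonic, h = 20): β = 151 − 117.2 = 33.8°, B = 222.2°; Δs = 20/2·(1 − cos(π·0.1521)) = 1.1203; s = 0.0000 + 1.1203 = 1.1203
θ = 215.7° falls in segment 2 (117.2° to 339.4°, simple-harmonic, h = 20): β = 215.7 − 117.2 = 98.5°, B = 222.2°; Δs = 20/2·(1 − cos(π·0.4433)) = 8.2279; s = 0.0000 + 8.2279 = 8.2279
segment 2 (117.2° to 339.4°, simple-harmonic, h = 20) is passed completely: s = 0.0000 + (20) = 20.0000
θ = 351.8° falls in segment 3 (339.4° to 360°, uniform, h = -20): β = 351.8 − 339.4 = 12.4°, B = 20.6°; Δs = -20·12.4/20.6 = -12.0388; s = 20.0000 − 12.0388 = 7.9612
θ = 355.2° falls in segment 3 (339.4° to 360°, uniform, h = -20): β = 355.2 − 339.4 = 15.8°, B = 20.6°; Δs = -20·15.8/20.6 = -15.3398; s = 20.0000 − 15.3398 = 4.6602

θ=151°: 1.1203
θ=215.7°: 8.2279
θ=351.8°: 7.9612
θ=355.2°: 4.6602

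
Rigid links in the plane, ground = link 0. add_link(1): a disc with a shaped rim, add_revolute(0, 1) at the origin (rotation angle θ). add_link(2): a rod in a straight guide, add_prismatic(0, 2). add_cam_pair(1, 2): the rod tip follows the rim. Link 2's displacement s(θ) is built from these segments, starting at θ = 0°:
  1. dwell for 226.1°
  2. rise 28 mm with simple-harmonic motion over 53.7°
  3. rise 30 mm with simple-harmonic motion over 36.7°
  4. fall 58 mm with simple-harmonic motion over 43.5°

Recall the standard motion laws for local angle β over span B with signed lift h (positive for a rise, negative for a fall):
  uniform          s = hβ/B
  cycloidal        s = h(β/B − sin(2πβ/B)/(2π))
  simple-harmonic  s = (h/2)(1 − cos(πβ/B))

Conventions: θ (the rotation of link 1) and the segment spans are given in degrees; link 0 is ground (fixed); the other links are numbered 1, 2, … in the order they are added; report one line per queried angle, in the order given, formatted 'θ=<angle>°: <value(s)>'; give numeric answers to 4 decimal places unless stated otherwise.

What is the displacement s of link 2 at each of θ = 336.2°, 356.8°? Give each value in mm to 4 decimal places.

segment 1 (0° to 226.1°, dwell): s unchanged at 0.0000
segment 2 (226.1° to 279.8°, simple-harmonic, h = 28) is passed completely: s = 0.0000 + (28) = 28.0000
segment 3 (279.8° to 316.5°, simple-harmonic, h = 30) is passed completely: s = 28.0000 + (30) = 58.0000
θ = 336.2° falls in segment 4 (316.5° to 360°, simple-harmonic, h = -58): β = 336.2 − 316.5 = 19.7°, B = 43.5°; Δs = -58/2·(1 − cos(π·0.4529)) = -24.7222; s = 58.0000 − 24.7222 = 33.2778
θ = 356.8° falls in segment 4 (316.5° to 360°, simple-harmonic, h = -58): β = 356.8 − 316.5 = 40.3°, B = 43.5°; Δs = -58/2·(1 − cos(π·0.9264)) = -57.2290; s = 58.0000 − 57.2290 = 0.7710

θ=336.2°: 33.2778
θ=356.8°: 0.7710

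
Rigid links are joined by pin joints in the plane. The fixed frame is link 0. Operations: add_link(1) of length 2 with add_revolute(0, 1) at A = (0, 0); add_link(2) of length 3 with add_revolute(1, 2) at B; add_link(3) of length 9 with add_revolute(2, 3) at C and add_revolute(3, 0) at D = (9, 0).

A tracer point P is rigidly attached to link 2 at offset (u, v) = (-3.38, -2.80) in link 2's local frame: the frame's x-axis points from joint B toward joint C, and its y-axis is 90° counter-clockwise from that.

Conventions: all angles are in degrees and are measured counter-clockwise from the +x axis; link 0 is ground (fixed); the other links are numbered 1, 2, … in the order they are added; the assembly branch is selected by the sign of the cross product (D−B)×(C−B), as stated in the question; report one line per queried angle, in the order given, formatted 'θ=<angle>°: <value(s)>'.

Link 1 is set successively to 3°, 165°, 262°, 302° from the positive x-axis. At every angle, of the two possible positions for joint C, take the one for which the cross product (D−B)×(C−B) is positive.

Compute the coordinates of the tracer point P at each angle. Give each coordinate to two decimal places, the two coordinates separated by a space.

A=(0,0), D=(9.00,0)
θ=3°: B = A + 2.00·(cos3°, sin3°) = (1.9973, 0.1047)
θ=3°: |BD| = 7.0035
θ=3°: circle(B,3.00) ∩ circle(D,9.00): a=-1.6385, h=2.5130
θ=3°:   candidates: C₊=(0.3965,2.6419) cross=17.600; C₋=(0.3214,-2.3836) cross=-17.600
θ=3°:   branch + wants cross > 0 → take C=(0.3965,2.6419) (cross=17.600)
θ=3°: ex = (C−B)/|BC| = (-0.5336,0.8457); ey = (-0.8457,-0.5336)
θ=3°: P = B + -3.38·ex + -2.80·ey = (6.1689,-1.2599)
θ=165°: B = A + 2.00·(cos165°, sin165°) = (-1.9319, 0.5176)
θ=165°: |BD| = 10.9441
θ=165°: circle(B,3.00) ∩ circle(D,9.00): a=2.1826, h=2.0582
θ=165°:   candidates: C₊=(0.3457,2.4703) cross=22.525; C₋=(0.1510,-1.6415) cross=-22.525
θ=165°:   branch + wants cross > 0 → take C=(0.3457,2.4703) (cross=22.525)
θ=165°: ex = (C−B)/|BC| = (0.7592,0.6509); ey = (-0.6509,0.7592)
θ=165°: P = B + -3.38·ex + -2.80·ey = (-2.6754,-3.8081)
θ=262°: B = A + 2.00·(cos262°, sin262°) = (-0.2783, -1.9805)
θ=262°: |BD| = 9.4874
θ=262°: circle(B,3.00) ∩ circle(D,9.00): a=0.9492, h=2.8459
θ=262°:   candidates: C₊=(0.0558,1.0008) cross=27.000; C₋=(1.2440,-4.5656) cross=-27.000
θ=262°:   branch + wants cross > 0 → take C=(0.0558,1.0008) (cross=27.000)
θ=262°: ex = (C−B)/|BC| = (0.1114,0.9938); ey = (-0.9938,0.1114)
θ=262°: P = B + -3.38·ex + -2.80·ey = (2.1277,-5.6514)
θ=302°: B = A + 2.00·(cos302°, sin302°) = (1.0598, -1.6961)
θ=302°: |BD| = 8.1193
θ=302°: circle(B,3.00) ∩ circle(D,9.00): a=-0.3742, h=2.9766
θ=302°:   candidates: C₊=(0.0721,1.1366) cross=24.168; C₋=(1.3157,-4.6852) cross=-24.168
θ=302°:   branch + wants cross > 0 → take C=(0.0721,1.1366) (cross=24.168)
θ=302°: ex = (C−B)/|BC| = (-0.3293,0.9442); ey = (-0.9442,-0.3293)
θ=302°: P = B + -3.38·ex + -2.80·ey = (4.8166,-3.9657)

θ=3°: 6.17 -1.26
θ=165°: -2.68 -3.81
θ=262°: 2.13 -5.65
θ=302°: 4.82 -3.97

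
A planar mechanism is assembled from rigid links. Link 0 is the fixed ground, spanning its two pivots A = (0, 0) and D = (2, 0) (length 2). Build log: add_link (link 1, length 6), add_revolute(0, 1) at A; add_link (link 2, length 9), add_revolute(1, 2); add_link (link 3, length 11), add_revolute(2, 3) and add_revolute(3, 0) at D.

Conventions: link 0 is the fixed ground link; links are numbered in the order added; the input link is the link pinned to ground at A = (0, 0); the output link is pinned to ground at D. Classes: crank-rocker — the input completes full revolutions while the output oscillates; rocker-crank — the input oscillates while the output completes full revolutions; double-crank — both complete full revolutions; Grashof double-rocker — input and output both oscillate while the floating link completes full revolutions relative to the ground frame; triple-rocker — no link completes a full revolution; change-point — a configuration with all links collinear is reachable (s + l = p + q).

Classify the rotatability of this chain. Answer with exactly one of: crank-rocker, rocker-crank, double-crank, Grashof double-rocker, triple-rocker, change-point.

lengths: ground=2, input=6, coupler=9, output=11
sorted: s=2 (shortest), l=11 (longest), p+q=15
s + l = 13 vs p + q = 15
s + l < p + q (Grashof) with shortest = ground link → double-crank

double-crank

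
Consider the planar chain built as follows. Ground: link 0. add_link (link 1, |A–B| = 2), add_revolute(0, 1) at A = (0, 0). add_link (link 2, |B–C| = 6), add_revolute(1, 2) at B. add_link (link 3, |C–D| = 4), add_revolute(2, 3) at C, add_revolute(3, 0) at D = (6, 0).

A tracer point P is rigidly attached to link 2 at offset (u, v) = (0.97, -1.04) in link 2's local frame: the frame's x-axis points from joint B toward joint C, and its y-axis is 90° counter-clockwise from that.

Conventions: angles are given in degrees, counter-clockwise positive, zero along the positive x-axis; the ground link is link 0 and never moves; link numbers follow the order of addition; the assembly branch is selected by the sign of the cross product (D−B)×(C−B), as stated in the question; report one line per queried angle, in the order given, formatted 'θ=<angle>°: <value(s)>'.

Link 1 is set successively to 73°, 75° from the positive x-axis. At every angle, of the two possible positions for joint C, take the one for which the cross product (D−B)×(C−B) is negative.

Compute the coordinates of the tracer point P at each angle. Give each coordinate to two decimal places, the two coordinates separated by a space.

A=(0,0), D=(6.00,0)
θ=73°: B = A + 2.00·(cos73°, sin73°) = (0.5847, 1.9126)
θ=73°: |BD| = 5.7431
θ=73°: circle(B,6.00) ∩ circle(D,4.00): a=4.6128, h=3.8370
θ=73°:   candidates: C₊=(6.2120,3.9944) cross=22.036; C₋=(3.6564,-3.2415) cross=-22.036
θ=73°:   branch - wants cross < 0 → take C=(3.6564,-3.2415) (cross=-22.036)
θ=73°: ex = (C−B)/|BC| = (0.5119,-0.8590); ey = (0.8590,0.5119)
θ=73°: P = B + 0.97·ex + -1.04·ey = (0.1879,0.5469)
θ=75°: B = A + 2.00·(cos75°, sin75°) = (0.5176, 1.9319)
θ=75°: |BD| = 5.8128
θ=75°: circle(B,6.00) ∩ circle(D,4.00): a=4.6267, h=3.8201
θ=75°:   candidates: C₊=(6.1510,3.9971) cross=22.205; C₋=(3.6118,-3.2088) cross=-22.205
θ=75°:   branch - wants cross < 0 → take C=(3.6118,-3.2088) (cross=-22.205)
θ=75°: ex = (C−B)/|BC| = (0.5157,-0.8568); ey = (0.8568,0.5157)
θ=75°: P = B + 0.97·ex + -1.04·ey = (0.1268,0.5645)

θ=73°: 0.19 0.55
θ=75°: 0.13 0.56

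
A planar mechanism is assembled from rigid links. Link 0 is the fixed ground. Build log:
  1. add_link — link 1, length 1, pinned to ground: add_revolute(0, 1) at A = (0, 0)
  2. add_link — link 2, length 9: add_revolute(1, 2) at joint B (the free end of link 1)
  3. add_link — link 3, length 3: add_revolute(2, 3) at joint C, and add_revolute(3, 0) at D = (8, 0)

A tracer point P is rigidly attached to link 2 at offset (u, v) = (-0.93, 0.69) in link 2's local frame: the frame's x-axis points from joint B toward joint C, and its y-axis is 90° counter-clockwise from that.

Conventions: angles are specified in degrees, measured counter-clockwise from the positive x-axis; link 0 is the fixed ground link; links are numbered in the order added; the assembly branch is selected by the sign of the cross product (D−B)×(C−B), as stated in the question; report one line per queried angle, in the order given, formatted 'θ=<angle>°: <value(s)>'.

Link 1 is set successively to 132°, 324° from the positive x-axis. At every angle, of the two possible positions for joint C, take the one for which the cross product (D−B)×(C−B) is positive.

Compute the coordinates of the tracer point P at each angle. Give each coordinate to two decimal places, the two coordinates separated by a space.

A=(0,0), D=(8.00,0)
θ=132°: B = A + 1.00·(cos132°, sin132°) = (-0.6691, 0.7431)
θ=132°: |BD| = 8.7009
θ=132°: circle(B,9.00) ∩ circle(D,3.00): a=8.4880, h=2.9924
θ=132°:   candidates: C₊=(8.0434,2.9997) cross=26.037; C₋=(7.5322,-2.9633) cross=-26.037
θ=132°:   branch + wants cross > 0 → take C=(8.0434,2.9997) (cross=26.037)
θ=132°: ex = (C−B)/|BC| = (0.9681,0.2507); ey = (-0.2507,0.9681)
θ=132°: P = B + -0.93·ex + 0.69·ey = (-1.7424,1.1779)
θ=324°: B = A + 1.00·(cos324°, sin324°) = (0.8090, -0.5878)
θ=324°: |BD| = 7.2150
θ=324°: circle(B,9.00) ∩ circle(D,3.00): a=8.5971, h=2.6626
θ=324°:   candidates: C₊=(9.1606,2.7664) cross=19.211; C₋=(9.5945,-2.5412) cross=-19.211
θ=324°:   branch + wants cross > 0 → take C=(9.1606,2.7664) (cross=19.211)
θ=324°: ex = (C−B)/|BC| = (0.9280,0.3727); ey = (-0.3727,0.9280)
θ=324°: P = B + -0.93·ex + 0.69·ey = (-0.3111,-0.2941)

θ=132°: -1.74 1.18
θ=324°: -0.31 -0.29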